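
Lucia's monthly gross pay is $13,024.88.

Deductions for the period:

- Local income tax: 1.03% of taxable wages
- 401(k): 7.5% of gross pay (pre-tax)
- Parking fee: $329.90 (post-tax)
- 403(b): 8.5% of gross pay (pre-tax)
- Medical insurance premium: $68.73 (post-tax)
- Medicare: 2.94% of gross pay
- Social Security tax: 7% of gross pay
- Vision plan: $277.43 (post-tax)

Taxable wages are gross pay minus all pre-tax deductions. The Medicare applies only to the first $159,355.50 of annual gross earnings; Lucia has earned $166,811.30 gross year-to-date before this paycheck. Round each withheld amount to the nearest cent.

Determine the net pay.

$9,240.41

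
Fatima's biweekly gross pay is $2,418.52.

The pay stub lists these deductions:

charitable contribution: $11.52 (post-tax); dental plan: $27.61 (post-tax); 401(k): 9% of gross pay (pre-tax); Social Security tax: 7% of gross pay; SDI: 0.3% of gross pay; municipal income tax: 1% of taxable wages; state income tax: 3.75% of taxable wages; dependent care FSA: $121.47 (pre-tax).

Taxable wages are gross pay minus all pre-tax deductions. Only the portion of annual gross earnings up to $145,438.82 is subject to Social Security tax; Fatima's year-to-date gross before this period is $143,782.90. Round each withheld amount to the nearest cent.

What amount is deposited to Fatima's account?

Dependent care FSA: $121.47
401(k): $2,418.52 × 0.09 = $217.67
Pre-tax total = $121.47 + $217.67 = $339.14
Taxable wages = $2,418.52 − $339.14 = $2,079.38
Municipal income tax: $2,079.38 × 0.01 = $20.79
State income tax: $2,079.38 × 0.0375 = $77.98
Social Security tax: only $145,438.82 − $143,782.90 = $1,655.92 of this check is subject → $1,655.92 × 0.07 = $115.91
SDI: $2,418.52 × 0.003 = $7.26
Charitable contribution: $11.52
Dental plan: $27.61
Total deductions = $121.47 + $217.67 + $20.79 + $77.98 + $115.91 + $7.26 + $11.52 + $27.61 = $600.21
Net pay = $2,418.52 − $600.21 = $1,818.31

$1,818.31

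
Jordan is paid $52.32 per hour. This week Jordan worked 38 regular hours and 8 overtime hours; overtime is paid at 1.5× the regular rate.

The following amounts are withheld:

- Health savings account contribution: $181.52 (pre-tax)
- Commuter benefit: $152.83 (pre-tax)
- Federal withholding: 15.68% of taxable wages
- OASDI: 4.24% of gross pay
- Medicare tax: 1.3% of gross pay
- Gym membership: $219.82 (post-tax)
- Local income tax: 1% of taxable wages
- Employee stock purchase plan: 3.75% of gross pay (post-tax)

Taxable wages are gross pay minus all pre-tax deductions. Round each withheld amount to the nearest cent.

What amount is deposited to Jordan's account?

Regular pay: 38 × $52.32 = $1,988.16
Overtime pay: 8 × $52.32 × 1.5 = $627.84
Gross pay = $1,988.16 + $627.84 = $2,616.00
Commuter benefit: $152.83
Health savings account contribution: $181.52
Pre-tax total = $152.83 + $181.52 = $334.35
Taxable wages = $2,616.00 − $334.35 = $2,281.65
Federal withholding: $2,281.65 × 0.1568 = $357.76
Local income tax: $2,281.65 × 0.01 = $22.82
OASDI: $2,616.00 × 0.0424 = $110.92
Medicare tax: $2,616.00 × 0.013 = $34.01
Employee stock purchase plan: $2,616.00 × 0.0375 = $98.10
Gym membership: $219.82
Total deductions = $152.83 + $181.52 + $357.76 + $22.82 + $110.92 + $34.01 + $98.10 + $219.82 = $1,177.78
Net pay = $2,616.00 − $1,177.78 = $1,438.22

$1,438.22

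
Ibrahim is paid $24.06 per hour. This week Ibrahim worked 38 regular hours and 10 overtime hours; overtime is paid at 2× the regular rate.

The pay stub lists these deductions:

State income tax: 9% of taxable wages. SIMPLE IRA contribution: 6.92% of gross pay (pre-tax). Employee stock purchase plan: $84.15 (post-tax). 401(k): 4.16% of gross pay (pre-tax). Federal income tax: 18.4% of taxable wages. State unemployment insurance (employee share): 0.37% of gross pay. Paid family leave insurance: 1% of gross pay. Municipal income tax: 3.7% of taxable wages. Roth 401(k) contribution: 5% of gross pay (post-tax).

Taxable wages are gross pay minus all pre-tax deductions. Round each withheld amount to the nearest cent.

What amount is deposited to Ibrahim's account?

Regular pay: 38 × $24.06 = $914.28
Overtime pay: 10 × $24.06 × 2 = $481.20
Gross pay = $914.28 + $481.20 = $1,395.48
401(k): $1,395.48 × 0.0416 = $58.05
SIMPLE IRA contribution: $1,395.48 × 0.0692 = $96.57
Pre-tax total = $58.05 + $96.57 = $154.62
Taxable wages = $1,395.48 − $154.62 = $1,240.86
State income tax: $1,240.86 × 0.09 = $111.68
Federal income tax: $1,240.86 × 0.184 = $228.32
Municipal income tax: $1,240.86 × 0.037 = $45.91
State unemployment insurance (employee share): $1,395.48 × 0.0037 = $5.16
Paid family leave insurance: $1,395.48 × 0.01 = $13.95
Roth 401(k) contribution: $1,395.48 × 0.05 = $69.77
Employee stock purchase plan: $84.15
Total deductions = $58.05 + $96.57 + $111.68 + $228.32 + $45.91 + $5.16 + $13.95 + $69.77 + $84.15 = $713.56
Net pay = $1,395.48 − $713.56 = $681.92

$681.92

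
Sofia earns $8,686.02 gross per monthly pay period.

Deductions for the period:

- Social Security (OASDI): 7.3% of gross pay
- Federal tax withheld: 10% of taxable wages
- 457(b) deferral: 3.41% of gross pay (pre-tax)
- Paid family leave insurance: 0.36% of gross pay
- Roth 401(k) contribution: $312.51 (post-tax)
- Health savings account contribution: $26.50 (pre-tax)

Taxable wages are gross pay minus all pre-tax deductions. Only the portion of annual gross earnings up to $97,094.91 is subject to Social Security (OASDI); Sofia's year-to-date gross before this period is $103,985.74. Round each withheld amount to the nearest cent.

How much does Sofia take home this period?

Health savings account contribution: $26.50
457(b) deferral: $8,686.02 × 0.0341 = $296.19
Pre-tax total = $26.50 + $296.19 = $322.69
Taxable wages = $8,686.02 − $322.69 = $8,363.33
Federal tax withheld: $8,363.33 × 0.1 = $836.33
Social Security (OASDI): annual cap $97,094.91 already reached (YTD $103,985.74), so $0.00
Paid family leave insurance: $8,686.02 × 0.0036 = $31.27
Roth 401(k) contribution: $312.51
Total deductions = $26.50 + $296.19 + $836.33 + $0.00 + $31.27 + $312.51 = $1,502.80
Net pay = $8,686.02 − $1,502.80 = $7,183.22

$7,183.22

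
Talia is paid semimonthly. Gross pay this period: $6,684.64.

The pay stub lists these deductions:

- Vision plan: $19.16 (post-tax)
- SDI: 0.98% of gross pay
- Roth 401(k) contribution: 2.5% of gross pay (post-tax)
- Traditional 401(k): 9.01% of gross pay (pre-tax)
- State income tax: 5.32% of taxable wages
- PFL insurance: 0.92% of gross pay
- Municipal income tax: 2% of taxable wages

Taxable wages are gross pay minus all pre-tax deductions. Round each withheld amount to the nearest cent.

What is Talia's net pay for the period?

$5,323.83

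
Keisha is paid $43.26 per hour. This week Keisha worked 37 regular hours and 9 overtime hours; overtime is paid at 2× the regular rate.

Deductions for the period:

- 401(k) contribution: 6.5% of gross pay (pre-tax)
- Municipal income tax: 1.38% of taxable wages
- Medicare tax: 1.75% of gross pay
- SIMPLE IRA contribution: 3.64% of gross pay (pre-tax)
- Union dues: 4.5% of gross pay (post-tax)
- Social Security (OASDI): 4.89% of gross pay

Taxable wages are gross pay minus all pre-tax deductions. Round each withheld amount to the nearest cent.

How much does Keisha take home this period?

$1,843.48

Regular pay: 37 × $43.26 = $1,600.62
Overtime pay: 9 × $43.26 × 2 = $778.68
Gross pay = $1,600.62 + $778.68 = $2,379.30
401(k) contribution: $2,379.30 × 0.065 = $154.65
SIMPLE IRA contribution: $2,379.30 × 0.0364 = $86.61
Pre-tax total = $154.65 + $86.61 = $241.26
Taxable wages = $2,379.30 − $241.26 = $2,138.04
Municipal income tax: $2,138.04 × 0.0138 = $29.50
Medicare tax: $2,379.30 × 0.0175 = $41.64
Social Security (OASDI): $2,379.30 × 0.0489 = $116.35
Union dues: $2,379.30 × 0.045 = $107.07
Total deductions = $154.65 + $86.61 + $29.50 + $41.64 + $116.35 + $107.07 = $535.82
Net pay = $2,379.30 − $535.82 = $1,843.48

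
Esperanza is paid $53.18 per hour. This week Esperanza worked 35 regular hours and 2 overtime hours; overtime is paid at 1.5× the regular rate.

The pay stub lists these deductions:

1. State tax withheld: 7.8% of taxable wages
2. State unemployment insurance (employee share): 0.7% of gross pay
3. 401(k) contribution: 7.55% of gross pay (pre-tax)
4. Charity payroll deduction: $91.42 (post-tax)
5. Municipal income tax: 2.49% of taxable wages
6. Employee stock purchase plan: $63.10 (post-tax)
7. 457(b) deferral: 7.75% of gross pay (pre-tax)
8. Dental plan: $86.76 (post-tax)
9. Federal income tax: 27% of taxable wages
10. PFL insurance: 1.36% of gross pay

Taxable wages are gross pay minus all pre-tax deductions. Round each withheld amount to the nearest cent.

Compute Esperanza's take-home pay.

Regular pay: 35 × $53.18 = $1861.30
Overtime pay: 2 × $53.18 × 1.5 = $159.54
Gross pay = $1861.30 + $159.54 = $2020.84
401(k) contribution: $2020.84 × 0.0755 = $152.57
457(b) deferral: $2020.84 × 0.0775 = $156.62
Pre-tax total = $152.57 + $156.62 = $309.19
Taxable wages = $2020.84 − $309.19 = $1711.65
State tax withheld: $1711.65 × 0.078 = $133.51
Municipal income tax: $1711.65 × 0.0249 = $42.62
Federal income tax: $1711.65 × 0.27 = $462.15
State unemployment insurance (employee share): $2020.84 × 0.007 = $14.15
PFL insurance: $2020.84 × 0.0136 = $27.48
Dental plan: $86.76
Employee stock purchase plan: $63.10
Charity payroll deduction: $91.42
Total deductions = $152.57 + $156.62 + $133.51 + $42.62 + $462.15 + $14.15 + $27.48 + $86.76 + $63.10 + $91.42 = $1230.38
Net pay = $2020.84 − $1230.38 = $790.46

$790.46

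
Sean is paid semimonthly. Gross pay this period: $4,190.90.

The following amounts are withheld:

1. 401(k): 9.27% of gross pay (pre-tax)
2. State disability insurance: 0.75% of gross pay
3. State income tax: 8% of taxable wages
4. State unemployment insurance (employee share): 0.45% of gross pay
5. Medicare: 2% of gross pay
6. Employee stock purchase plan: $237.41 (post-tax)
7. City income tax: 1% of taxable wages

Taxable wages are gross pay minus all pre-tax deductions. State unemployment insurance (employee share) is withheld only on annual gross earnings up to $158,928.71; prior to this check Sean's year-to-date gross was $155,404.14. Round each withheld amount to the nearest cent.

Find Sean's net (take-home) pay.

$3,091.67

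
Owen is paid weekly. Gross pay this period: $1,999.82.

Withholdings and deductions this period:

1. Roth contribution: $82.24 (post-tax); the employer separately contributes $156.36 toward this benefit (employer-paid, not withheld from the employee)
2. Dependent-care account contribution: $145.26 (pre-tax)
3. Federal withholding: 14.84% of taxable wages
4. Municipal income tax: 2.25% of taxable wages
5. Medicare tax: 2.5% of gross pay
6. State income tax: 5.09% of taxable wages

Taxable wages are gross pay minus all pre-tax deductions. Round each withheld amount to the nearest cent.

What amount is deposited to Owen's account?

Dependent-care account contribution: $145.26
Taxable wages = $1,999.82 − $145.26 = $1,854.56
Federal withholding: $1,854.56 × 0.1484 = $275.22
State income tax: $1,854.56 × 0.0509 = $94.40
Municipal income tax: $1,854.56 × 0.0225 = $41.73
Medicare tax: $1,999.82 × 0.025 = $50.00
Roth contribution: $82.24
(Employer's $156.36 toward Roth contribution is not withheld from the employee.)
Total deductions = $145.26 + $275.22 + $94.40 + $41.73 + $50.00 + $82.24 = $688.85
Net pay = $1,999.82 − $688.85 = $1,310.97

$1,310.97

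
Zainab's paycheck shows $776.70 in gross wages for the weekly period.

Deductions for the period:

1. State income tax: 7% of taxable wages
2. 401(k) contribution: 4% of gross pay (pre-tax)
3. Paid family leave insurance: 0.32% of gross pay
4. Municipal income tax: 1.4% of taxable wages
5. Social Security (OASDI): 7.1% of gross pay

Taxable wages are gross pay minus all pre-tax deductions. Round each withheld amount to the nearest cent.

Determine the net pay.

$625.36

401(k) contribution: $776.70 × 0.04 = $31.07
Taxable wages = $776.70 − $31.07 = $745.63
Municipal income tax: $745.63 × 0.014 = $10.44
State income tax: $745.63 × 0.07 = $52.19
Paid family leave insurance: $776.70 × 0.0032 = $2.49
Social Security (OASDI): $776.70 × 0.071 = $55.15
Total deductions = $31.07 + $10.44 + $52.19 + $2.49 + $55.15 = $151.34
Net pay = $776.70 − $151.34 = $625.36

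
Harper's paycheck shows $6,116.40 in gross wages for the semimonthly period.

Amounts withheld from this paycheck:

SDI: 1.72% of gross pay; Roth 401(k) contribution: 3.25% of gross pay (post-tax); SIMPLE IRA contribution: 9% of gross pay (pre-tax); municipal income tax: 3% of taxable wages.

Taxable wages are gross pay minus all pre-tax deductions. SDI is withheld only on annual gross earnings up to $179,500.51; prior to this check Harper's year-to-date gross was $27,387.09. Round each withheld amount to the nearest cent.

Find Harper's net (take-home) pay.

SIMPLE IRA contribution: $6,116.40 × 0.09 = $550.48
Taxable wages = $6,116.40 − $550.48 = $5,565.92
Municipal income tax: $5,565.92 × 0.03 = $166.98
SDI: cap not yet reached, full $6,116.40 is subject → $6,116.40 × 0.0172 = $105.20
Roth 401(k) contribution: $6,116.40 × 0.0325 = $198.78
Total deductions = $550.48 + $166.98 + $105.20 + $198.78 = $1,021.44
Net pay = $6,116.40 − $1,021.44 = $5,094.96

$5,094.96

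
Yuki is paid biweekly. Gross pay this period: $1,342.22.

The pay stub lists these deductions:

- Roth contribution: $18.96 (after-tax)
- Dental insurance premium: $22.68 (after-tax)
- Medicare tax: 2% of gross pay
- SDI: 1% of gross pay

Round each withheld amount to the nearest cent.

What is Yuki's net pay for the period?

SDI: $1,342.22 × 0.01 = $13.42
Medicare tax: $1,342.22 × 0.02 = $26.84
Dental insurance premium: $22.68
Roth contribution: $18.96
Total deductions = $13.42 + $26.84 + $22.68 + $18.96 = $81.90
Net pay = $1,342.22 − $81.90 = $1,260.32

$1,260.32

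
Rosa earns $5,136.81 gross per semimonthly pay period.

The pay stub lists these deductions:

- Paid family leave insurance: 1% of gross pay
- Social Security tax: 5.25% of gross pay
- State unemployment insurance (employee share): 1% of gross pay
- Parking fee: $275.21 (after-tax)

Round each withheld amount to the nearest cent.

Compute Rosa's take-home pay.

$4,489.18

State unemployment insurance (employee share): $5,136.81 × 0.01 = $51.37
Paid family leave insurance: $5,136.81 × 0.01 = $51.37
Social Security tax: $5,136.81 × 0.0525 = $269.68
Parking fee: $275.21
Total deductions = $51.37 + $51.37 + $269.68 + $275.21 = $647.63
Net pay = $5,136.81 − $647.63 = $4,489.18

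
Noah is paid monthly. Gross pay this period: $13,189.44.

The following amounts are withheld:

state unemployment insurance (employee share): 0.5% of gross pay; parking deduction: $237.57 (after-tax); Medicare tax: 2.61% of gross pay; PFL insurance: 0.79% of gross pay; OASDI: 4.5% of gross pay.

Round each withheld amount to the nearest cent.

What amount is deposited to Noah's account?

$11,843.96

Medicare tax: $13,189.44 × 0.0261 = $344.24
PFL insurance: $13,189.44 × 0.0079 = $104.20
State unemployment insurance (employee share): $13,189.44 × 0.005 = $65.95
OASDI: $13,189.44 × 0.045 = $593.52
Parking deduction: $237.57
Total deductions = $344.24 + $104.20 + $65.95 + $593.52 + $237.57 = $1,345.48
Net pay = $13,189.44 − $1,345.48 = $11,843.96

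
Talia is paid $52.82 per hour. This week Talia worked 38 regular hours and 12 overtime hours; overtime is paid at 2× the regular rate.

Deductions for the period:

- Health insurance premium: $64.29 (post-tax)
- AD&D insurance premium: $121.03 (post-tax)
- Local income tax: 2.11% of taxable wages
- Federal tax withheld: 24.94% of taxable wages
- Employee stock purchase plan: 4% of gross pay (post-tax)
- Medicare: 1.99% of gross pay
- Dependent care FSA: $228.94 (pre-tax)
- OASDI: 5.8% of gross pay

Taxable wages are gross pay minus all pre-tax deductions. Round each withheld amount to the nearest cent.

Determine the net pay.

$1,650.56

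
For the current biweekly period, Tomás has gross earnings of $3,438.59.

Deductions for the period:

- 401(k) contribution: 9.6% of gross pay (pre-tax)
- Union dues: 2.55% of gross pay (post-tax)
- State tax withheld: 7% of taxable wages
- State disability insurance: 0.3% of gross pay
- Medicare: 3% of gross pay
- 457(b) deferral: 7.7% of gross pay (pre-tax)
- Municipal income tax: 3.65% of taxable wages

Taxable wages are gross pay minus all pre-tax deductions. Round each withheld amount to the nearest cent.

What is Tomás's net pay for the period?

$2,339.70

401(k) contribution: $3,438.59 × 0.096 = $330.10
457(b) deferral: $3,438.59 × 0.077 = $264.77
Pre-tax total = $330.10 + $264.77 = $594.87
Taxable wages = $3,438.59 − $594.87 = $2,843.72
Municipal income tax: $2,843.72 × 0.0365 = $103.80
State tax withheld: $2,843.72 × 0.07 = $199.06
State disability insurance: $3,438.59 × 0.003 = $10.32
Medicare: $3,438.59 × 0.03 = $103.16
Union dues: $3,438.59 × 0.0255 = $87.68
Total deductions = $330.10 + $264.77 + $103.80 + $199.06 + $10.32 + $103.16 + $87.68 = $1,098.89
Net pay = $3,438.59 − $1,098.89 = $2,339.70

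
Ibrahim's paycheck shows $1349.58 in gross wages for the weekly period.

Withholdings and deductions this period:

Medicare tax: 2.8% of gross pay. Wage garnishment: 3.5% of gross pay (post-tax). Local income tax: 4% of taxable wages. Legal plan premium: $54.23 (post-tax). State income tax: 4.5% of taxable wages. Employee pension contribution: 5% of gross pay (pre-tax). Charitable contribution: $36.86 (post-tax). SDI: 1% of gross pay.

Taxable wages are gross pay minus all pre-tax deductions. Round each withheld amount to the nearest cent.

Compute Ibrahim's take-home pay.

$983.51

Employee pension contribution: $1349.58 × 0.05 = $67.48
Taxable wages = $1349.58 − $67.48 = $1282.10
Local income tax: $1282.10 × 0.04 = $51.28
State income tax: $1282.10 × 0.045 = $57.69
SDI: $1349.58 × 0.01 = $13.50
Medicare tax: $1349.58 × 0.028 = $37.79
Legal plan premium: $54.23
Charitable contribution: $36.86
Wage garnishment: $1349.58 × 0.035 = $47.24
Total deductions = $67.48 + $51.28 + $57.69 + $13.50 + $37.79 + $54.23 + $36.86 + $47.24 = $366.07
Net pay = $1349.58 − $366.07 = $983.51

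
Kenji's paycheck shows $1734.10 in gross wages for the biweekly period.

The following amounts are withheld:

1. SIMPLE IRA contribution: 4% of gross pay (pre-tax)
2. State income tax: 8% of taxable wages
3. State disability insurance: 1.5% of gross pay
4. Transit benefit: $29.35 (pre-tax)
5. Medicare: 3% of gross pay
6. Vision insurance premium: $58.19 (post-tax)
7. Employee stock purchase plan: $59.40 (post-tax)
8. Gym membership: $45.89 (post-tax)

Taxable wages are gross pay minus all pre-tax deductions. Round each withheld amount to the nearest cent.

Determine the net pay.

$1263.05

SIMPLE IRA contribution: $1734.10 × 0.04 = $69.36
Transit benefit: $29.35
Pre-tax total = $69.36 + $29.35 = $98.71
Taxable wages = $1734.10 − $98.71 = $1635.39
State income tax: $1635.39 × 0.08 = $130.83
State disability insurance: $1734.10 × 0.015 = $26.01
Medicare: $1734.10 × 0.03 = $52.02
Employee stock purchase plan: $59.40
Gym membership: $45.89
Vision insurance premium: $58.19
Total deductions = $69.36 + $29.35 + $130.83 + $26.01 + $52.02 + $59.40 + $45.89 + $58.19 = $471.05
Net pay = $1734.10 − $471.05 = $1263.05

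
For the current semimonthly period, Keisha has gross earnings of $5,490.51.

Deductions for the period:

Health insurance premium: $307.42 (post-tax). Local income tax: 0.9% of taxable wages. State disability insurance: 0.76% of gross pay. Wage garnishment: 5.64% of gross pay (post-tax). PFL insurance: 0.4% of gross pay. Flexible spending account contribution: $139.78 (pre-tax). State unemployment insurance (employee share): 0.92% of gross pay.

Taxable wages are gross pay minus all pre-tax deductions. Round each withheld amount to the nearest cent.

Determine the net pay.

$4,571.29

Flexible spending account contribution: $139.78
Taxable wages = $5,490.51 − $139.78 = $5,350.73
Local income tax: $5,350.73 × 0.009 = $48.16
State disability insurance: $5,490.51 × 0.0076 = $41.73
State unemployment insurance (employee share): $5,490.51 × 0.0092 = $50.51
PFL insurance: $5,490.51 × 0.004 = $21.96
Health insurance premium: $307.42
Wage garnishment: $5,490.51 × 0.0564 = $309.66
Total deductions = $139.78 + $48.16 + $41.73 + $50.51 + $21.96 + $307.42 + $309.66 = $919.22
Net pay = $5,490.51 − $919.22 = $4,571.29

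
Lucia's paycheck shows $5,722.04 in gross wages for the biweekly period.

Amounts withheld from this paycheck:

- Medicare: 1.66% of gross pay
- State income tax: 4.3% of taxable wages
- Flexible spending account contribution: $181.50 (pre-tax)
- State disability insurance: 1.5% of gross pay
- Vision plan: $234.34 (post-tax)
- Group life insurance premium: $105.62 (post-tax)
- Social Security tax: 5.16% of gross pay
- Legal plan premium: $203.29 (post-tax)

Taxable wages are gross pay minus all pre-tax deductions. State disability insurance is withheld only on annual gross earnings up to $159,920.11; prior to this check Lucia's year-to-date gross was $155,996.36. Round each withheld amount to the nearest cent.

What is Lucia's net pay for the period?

$4,309.94

Flexible spending account contribution: $181.50
Taxable wages = $5,722.04 − $181.50 = $5,540.54
State income tax: $5,540.54 × 0.043 = $238.24
Medicare: $5,722.04 × 0.0166 = $94.99
Social Security tax: $5,722.04 × 0.0516 = $295.26
State disability insurance: only $159,920.11 − $155,996.36 = $3,923.75 of this check is subject → $3,923.75 × 0.015 = $58.86
Legal plan premium: $203.29
Group life insurance premium: $105.62
Vision plan: $234.34
Total deductions = $181.50 + $238.24 + $94.99 + $295.26 + $58.86 + $203.29 + $105.62 + $234.34 = $1,412.10
Net pay = $5,722.04 − $1,412.10 = $4,309.94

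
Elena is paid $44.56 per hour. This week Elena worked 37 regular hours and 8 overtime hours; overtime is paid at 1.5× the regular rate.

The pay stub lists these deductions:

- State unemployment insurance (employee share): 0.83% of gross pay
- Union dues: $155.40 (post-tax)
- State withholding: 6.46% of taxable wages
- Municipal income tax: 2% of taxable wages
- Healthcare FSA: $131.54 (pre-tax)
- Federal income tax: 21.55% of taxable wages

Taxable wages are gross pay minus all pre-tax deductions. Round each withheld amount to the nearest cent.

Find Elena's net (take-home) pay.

$1,262.61

Regular pay: 37 × $44.56 = $1,648.72
Overtime pay: 8 × $44.56 × 1.5 = $534.72
Gross pay = $1,648.72 + $534.72 = $2,183.44
Healthcare FSA: $131.54
Taxable wages = $2,183.44 − $131.54 = $2,051.90
Federal income tax: $2,051.90 × 0.2155 = $442.18
Municipal income tax: $2,051.90 × 0.02 = $41.04
State withholding: $2,051.90 × 0.0646 = $132.55
State unemployment insurance (employee share): $2,183.44 × 0.0083 = $18.12
Union dues: $155.40
Total deductions = $131.54 + $442.18 + $41.04 + $132.55 + $18.12 + $155.40 = $920.83
Net pay = $2,183.44 − $920.83 = $1,262.61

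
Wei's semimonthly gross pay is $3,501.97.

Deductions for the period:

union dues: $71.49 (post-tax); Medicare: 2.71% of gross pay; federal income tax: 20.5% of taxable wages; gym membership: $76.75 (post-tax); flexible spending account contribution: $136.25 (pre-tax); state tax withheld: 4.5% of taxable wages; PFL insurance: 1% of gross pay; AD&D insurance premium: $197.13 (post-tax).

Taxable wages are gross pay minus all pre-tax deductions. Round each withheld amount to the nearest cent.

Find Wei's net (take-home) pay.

Flexible spending account contribution: $136.25
Taxable wages = $3,501.97 − $136.25 = $3,365.72
Federal income tax: $3,365.72 × 0.205 = $689.97
State tax withheld: $3,365.72 × 0.045 = $151.46
PFL insurance: $3,501.97 × 0.01 = $35.02
Medicare: $3,501.97 × 0.0271 = $94.90
Union dues: $71.49
Gym membership: $76.75
AD&D insurance premium: $197.13
Total deductions = $136.25 + $689.97 + $151.46 + $35.02 + $94.90 + $71.49 + $76.75 + $197.13 = $1,452.97
Net pay = $3,501.97 − $1,452.97 = $2,049.00

$2,049.00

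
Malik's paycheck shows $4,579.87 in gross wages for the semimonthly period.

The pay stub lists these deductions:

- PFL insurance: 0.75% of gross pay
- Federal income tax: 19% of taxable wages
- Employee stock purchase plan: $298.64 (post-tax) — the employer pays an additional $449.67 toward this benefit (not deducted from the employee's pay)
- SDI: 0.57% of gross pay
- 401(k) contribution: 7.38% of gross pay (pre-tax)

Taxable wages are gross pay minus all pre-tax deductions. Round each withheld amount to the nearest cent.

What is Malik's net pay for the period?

$3,076.82

401(k) contribution: $4,579.87 × 0.0738 = $337.99
Taxable wages = $4,579.87 − $337.99 = $4,241.88
Federal income tax: $4,241.88 × 0.19 = $805.96
PFL insurance: $4,579.87 × 0.0075 = $34.35
SDI: $4,579.87 × 0.0057 = $26.11
Employee stock purchase plan: $298.64
(Employer's $449.67 toward employee stock purchase plan is not withheld from the employee.)
Total deductions = $337.99 + $805.96 + $34.35 + $26.11 + $298.64 = $1,503.05
Net pay = $4,579.87 − $1,503.05 = $3,076.82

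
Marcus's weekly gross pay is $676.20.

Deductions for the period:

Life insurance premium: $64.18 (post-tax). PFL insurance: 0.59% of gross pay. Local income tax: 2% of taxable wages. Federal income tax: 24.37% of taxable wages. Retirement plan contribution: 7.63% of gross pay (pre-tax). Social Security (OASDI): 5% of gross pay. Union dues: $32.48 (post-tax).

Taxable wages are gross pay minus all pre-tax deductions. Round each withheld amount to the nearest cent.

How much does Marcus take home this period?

$325.44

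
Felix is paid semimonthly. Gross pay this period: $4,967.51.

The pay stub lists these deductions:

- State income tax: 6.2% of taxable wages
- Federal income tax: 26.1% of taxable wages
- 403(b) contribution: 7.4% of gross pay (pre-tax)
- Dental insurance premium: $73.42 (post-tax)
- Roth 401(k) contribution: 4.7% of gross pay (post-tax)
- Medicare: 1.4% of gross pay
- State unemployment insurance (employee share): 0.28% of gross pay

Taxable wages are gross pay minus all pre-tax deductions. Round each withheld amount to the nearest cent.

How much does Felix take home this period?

$2,723.79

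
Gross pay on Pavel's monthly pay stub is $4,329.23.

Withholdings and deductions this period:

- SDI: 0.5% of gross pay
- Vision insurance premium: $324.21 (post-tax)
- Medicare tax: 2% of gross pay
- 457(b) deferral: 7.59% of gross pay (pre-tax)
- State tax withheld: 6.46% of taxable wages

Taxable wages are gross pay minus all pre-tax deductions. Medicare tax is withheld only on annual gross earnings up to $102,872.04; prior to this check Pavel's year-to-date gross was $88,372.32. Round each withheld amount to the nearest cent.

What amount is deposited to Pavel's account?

457(b) deferral: $4,329.23 × 0.0759 = $328.59
Taxable wages = $4,329.23 − $328.59 = $4,000.64
State tax withheld: $4,000.64 × 0.0646 = $258.44
SDI: $4,329.23 × 0.005 = $21.65
Medicare tax: cap not yet reached, full $4,329.23 is subject → $4,329.23 × 0.02 = $86.58
Vision insurance premium: $324.21
Total deductions = $328.59 + $258.44 + $21.65 + $86.58 + $324.21 = $1,019.47
Net pay = $4,329.23 − $1,019.47 = $3,309.76

$3,309.76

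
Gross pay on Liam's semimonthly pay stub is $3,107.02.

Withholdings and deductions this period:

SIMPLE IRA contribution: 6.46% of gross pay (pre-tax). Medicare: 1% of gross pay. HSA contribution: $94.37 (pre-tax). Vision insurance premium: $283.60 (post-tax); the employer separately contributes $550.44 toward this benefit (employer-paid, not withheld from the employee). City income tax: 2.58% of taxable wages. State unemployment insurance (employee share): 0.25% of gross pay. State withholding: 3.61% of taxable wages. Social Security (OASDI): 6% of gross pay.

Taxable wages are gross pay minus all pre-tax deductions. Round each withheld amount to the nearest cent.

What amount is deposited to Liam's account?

HSA contribution: $94.37
SIMPLE IRA contribution: $3,107.02 × 0.0646 = $200.71
Pre-tax total = $94.37 + $200.71 = $295.08
Taxable wages = $3,107.02 − $295.08 = $2,811.94
City income tax: $2,811.94 × 0.0258 = $72.55
State withholding: $2,811.94 × 0.0361 = $101.51
Medicare: $3,107.02 × 0.01 = $31.07
State unemployment insurance (employee share): $3,107.02 × 0.0025 = $7.77
Social Security (OASDI): $3,107.02 × 0.06 = $186.42
Vision insurance premium: $283.60
(Employer's $550.44 toward vision insurance premium is not withheld from the employee.)
Total deductions = $94.37 + $200.71 + $72.55 + $101.51 + $31.07 + $7.77 + $186.42 + $283.60 = $978.00
Net pay = $3,107.02 − $978.00 = $2,129.02

$2,129.02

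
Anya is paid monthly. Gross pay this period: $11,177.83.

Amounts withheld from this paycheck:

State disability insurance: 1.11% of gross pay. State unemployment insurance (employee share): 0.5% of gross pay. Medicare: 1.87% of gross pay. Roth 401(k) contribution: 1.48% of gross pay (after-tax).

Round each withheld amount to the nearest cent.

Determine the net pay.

$10,623.41

Medicare: $11,177.83 × 0.0187 = $209.03
State disability insurance: $11,177.83 × 0.0111 = $124.07
State unemployment insurance (employee share): $11,177.83 × 0.005 = $55.89
Roth 401(k) contribution: $11,177.83 × 0.0148 = $165.43
Total deductions = $209.03 + $124.07 + $55.89 + $165.43 = $554.42
Net pay = $11,177.83 − $554.42 = $10,623.41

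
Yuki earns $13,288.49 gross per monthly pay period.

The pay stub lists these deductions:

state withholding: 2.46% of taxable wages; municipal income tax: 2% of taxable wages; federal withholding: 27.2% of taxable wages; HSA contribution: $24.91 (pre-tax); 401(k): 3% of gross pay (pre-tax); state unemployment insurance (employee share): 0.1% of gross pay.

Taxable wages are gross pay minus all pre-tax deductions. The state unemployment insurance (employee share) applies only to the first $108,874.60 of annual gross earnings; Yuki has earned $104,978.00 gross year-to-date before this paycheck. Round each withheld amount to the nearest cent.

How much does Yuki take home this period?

$8,787.99

401(k): $13,288.49 × 0.03 = $398.65
HSA contribution: $24.91
Pre-tax total = $398.65 + $24.91 = $423.56
Taxable wages = $13,288.49 − $423.56 = $12,864.93
State withholding: $12,864.93 × 0.0246 = $316.48
Municipal income tax: $12,864.93 × 0.02 = $257.30
Federal withholding: $12,864.93 × 0.272 = $3,499.26
State unemployment insurance (employee share): only $108,874.60 − $104,978.00 = $3,896.60 of this check is subject → $3,896.60 × 0.001 = $3.90
Total deductions = $398.65 + $24.91 + $316.48 + $257.30 + $3,499.26 + $3.90 = $4,500.50
Net pay = $13,288.49 − $4,500.50 = $8,787.99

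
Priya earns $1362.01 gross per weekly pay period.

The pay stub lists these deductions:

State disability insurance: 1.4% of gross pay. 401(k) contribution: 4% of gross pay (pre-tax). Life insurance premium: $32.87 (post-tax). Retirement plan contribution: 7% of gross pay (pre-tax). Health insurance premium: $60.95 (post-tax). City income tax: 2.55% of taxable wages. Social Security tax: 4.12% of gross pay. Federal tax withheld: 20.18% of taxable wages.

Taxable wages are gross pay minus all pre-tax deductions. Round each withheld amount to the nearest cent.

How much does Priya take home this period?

$767.66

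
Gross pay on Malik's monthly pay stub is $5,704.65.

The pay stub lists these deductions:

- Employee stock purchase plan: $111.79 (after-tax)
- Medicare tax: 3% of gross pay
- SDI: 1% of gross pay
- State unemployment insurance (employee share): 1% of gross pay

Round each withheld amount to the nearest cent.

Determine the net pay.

$5,307.62

SDI: $5,704.65 × 0.01 = $57.05
State unemployment insurance (employee share): $5,704.65 × 0.01 = $57.05
Medicare tax: $5,704.65 × 0.03 = $171.14
Employee stock purchase plan: $111.79
Total deductions = $57.05 + $57.05 + $171.14 + $111.79 = $397.03
Net pay = $5,704.65 − $397.03 = $5,307.62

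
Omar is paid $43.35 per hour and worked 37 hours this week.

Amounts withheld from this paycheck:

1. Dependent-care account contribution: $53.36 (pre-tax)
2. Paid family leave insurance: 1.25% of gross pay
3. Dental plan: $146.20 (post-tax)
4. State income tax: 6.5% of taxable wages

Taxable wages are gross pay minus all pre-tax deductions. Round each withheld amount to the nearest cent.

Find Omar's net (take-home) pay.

$1283.55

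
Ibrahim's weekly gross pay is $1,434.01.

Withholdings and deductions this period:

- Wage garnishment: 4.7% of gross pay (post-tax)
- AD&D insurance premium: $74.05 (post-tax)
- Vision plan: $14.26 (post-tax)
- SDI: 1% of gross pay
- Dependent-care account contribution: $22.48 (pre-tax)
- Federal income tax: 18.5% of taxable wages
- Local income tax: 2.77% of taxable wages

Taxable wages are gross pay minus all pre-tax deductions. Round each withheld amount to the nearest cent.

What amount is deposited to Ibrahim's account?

$941.25

Dependent-care account contribution: $22.48
Taxable wages = $1,434.01 − $22.48 = $1,411.53
Federal income tax: $1,411.53 × 0.185 = $261.13
Local income tax: $1,411.53 × 0.0277 = $39.10
SDI: $1,434.01 × 0.01 = $14.34
AD&D insurance premium: $74.05
Wage garnishment: $1,434.01 × 0.047 = $67.40
Vision plan: $14.26
Total deductions = $22.48 + $261.13 + $39.10 + $14.34 + $74.05 + $67.40 + $14.26 = $492.76
Net pay = $1,434.01 − $492.76 = $941.25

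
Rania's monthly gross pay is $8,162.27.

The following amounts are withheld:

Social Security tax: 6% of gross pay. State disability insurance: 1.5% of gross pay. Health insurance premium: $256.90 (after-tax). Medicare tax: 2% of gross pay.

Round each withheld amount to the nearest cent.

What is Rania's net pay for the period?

$7,129.95

State disability insurance: $8,162.27 × 0.015 = $122.43
Social Security tax: $8,162.27 × 0.06 = $489.74
Medicare tax: $8,162.27 × 0.02 = $163.25
Health insurance premium: $256.90
Total deductions = $122.43 + $489.74 + $163.25 + $256.90 = $1,032.32
Net pay = $8,162.27 − $1,032.32 = $7,129.95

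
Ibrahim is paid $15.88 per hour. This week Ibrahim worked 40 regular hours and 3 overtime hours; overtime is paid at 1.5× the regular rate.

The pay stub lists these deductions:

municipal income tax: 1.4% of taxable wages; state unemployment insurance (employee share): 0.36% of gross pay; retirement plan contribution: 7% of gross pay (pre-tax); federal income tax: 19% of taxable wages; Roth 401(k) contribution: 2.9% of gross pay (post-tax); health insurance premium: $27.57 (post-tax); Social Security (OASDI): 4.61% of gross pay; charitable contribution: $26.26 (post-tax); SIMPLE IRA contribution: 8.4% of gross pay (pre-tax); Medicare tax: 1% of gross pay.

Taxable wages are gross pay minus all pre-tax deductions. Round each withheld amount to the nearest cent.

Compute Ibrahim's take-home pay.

$359.36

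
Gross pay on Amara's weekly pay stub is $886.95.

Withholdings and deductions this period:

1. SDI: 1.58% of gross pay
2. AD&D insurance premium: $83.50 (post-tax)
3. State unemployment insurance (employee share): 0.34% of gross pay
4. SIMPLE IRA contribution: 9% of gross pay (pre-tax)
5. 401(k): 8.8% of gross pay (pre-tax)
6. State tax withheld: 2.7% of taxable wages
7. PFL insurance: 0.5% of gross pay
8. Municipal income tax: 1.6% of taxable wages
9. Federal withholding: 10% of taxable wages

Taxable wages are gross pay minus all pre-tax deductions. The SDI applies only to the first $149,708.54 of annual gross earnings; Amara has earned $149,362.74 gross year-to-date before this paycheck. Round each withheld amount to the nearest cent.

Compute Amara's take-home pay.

SIMPLE IRA contribution: $886.95 × 0.09 = $79.83
401(k): $886.95 × 0.088 = $78.05
Pre-tax total = $79.83 + $78.05 = $157.88
Taxable wages = $886.95 − $157.88 = $729.07
Municipal income tax: $729.07 × 0.016 = $11.67
State tax withheld: $729.07 × 0.027 = $19.68
Federal withholding: $729.07 × 0.1 = $72.91
SDI: only $149,708.54 − $149,362.74 = $345.80 of this check is subject → $345.80 × 0.0158 = $5.46
State unemployment insurance (employee share): $886.95 × 0.0034 = $3.02
PFL insurance: $886.95 × 0.005 = $4.43
AD&D insurance premium: $83.50
Total deductions = $79.83 + $78.05 + $11.67 + $19.68 + $72.91 + $5.46 + $3.02 + $4.43 + $83.50 = $358.55
Net pay = $886.95 − $358.55 = $528.40

$528.40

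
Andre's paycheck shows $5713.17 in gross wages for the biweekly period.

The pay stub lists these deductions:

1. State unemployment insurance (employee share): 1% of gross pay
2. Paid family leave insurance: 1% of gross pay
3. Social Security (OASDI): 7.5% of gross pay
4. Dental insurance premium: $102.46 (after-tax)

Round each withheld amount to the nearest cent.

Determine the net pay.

$5067.96

Paid family leave insurance: $5713.17 × 0.01 = $57.13
Social Security (OASDI): $5713.17 × 0.075 = $428.49
State unemployment insurance (employee share): $5713.17 × 0.01 = $57.13
Dental insurance premium: $102.46
Total deductions = $57.13 + $428.49 + $57.13 + $102.46 = $645.21
Net pay = $5713.17 − $645.21 = $5067.96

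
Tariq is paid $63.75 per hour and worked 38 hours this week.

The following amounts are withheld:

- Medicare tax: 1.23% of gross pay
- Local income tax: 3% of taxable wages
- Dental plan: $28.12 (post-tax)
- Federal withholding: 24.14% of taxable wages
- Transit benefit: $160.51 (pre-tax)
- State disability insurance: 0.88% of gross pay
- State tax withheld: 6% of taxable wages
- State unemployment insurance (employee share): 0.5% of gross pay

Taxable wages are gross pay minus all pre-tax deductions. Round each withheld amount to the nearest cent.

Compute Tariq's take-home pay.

Gross pay: 38 × $63.75 = $2,422.50
Transit benefit: $160.51
Taxable wages = $2,422.50 − $160.51 = $2,261.99
Local income tax: $2,261.99 × 0.03 = $67.86
Federal withholding: $2,261.99 × 0.2414 = $546.04
State tax withheld: $2,261.99 × 0.06 = $135.72
Medicare tax: $2,422.50 × 0.0123 = $29.80
State disability insurance: $2,422.50 × 0.0088 = $21.32
State unemployment insurance (employee share): $2,422.50 × 0.005 = $12.11
Dental plan: $28.12
Total deductions = $160.51 + $67.86 + $546.04 + $135.72 + $29.80 + $21.32 + $12.11 + $28.12 = $1,001.48
Net pay = $2,422.50 − $1,001.48 = $1,421.02

$1,421.02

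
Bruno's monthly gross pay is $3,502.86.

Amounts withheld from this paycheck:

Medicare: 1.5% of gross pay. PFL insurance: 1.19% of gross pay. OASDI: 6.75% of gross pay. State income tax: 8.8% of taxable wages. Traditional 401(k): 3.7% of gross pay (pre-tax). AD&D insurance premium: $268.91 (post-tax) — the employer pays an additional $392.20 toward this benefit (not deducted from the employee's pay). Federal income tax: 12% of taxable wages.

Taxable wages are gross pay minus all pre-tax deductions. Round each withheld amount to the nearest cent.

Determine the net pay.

$2,072.04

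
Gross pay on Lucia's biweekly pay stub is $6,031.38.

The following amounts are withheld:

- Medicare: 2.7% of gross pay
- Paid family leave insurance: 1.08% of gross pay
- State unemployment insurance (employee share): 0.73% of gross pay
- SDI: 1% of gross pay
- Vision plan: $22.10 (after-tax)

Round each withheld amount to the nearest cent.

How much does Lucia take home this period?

Paid family leave insurance: $6,031.38 × 0.0108 = $65.14
SDI: $6,031.38 × 0.01 = $60.31
State unemployment insurance (employee share): $6,031.38 × 0.0073 = $44.03
Medicare: $6,031.38 × 0.027 = $162.85
Vision plan: $22.10
Total deductions = $65.14 + $60.31 + $44.03 + $162.85 + $22.10 = $354.43
Net pay = $6,031.38 − $354.43 = $5,676.95

$5,676.95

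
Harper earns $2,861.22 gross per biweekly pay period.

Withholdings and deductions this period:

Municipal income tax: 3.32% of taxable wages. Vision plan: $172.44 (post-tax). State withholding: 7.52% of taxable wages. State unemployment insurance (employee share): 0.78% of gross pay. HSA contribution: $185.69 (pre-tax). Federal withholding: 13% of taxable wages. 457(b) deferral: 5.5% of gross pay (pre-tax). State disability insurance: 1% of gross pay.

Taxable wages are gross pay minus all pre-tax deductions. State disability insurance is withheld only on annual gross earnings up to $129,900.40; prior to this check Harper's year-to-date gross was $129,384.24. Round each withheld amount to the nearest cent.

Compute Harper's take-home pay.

$1,717.91

457(b) deferral: $2,861.22 × 0.055 = $157.37
HSA contribution: $185.69
Pre-tax total = $157.37 + $185.69 = $343.06
Taxable wages = $2,861.22 − $343.06 = $2,518.16
Municipal income tax: $2,518.16 × 0.0332 = $83.60
Federal withholding: $2,518.16 × 0.13 = $327.36
State withholding: $2,518.16 × 0.0752 = $189.37
State unemployment insurance (employee share): $2,861.22 × 0.0078 = $22.32
State disability insurance: only $129,900.40 − $129,384.24 = $516.16 of this check is subject → $516.16 × 0.01 = $5.16
Vision plan: $172.44
Total deductions = $157.37 + $185.69 + $83.60 + $327.36 + $189.37 + $22.32 + $5.16 + $172.44 = $1,143.31
Net pay = $2,861.22 − $1,143.31 = $1,717.91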